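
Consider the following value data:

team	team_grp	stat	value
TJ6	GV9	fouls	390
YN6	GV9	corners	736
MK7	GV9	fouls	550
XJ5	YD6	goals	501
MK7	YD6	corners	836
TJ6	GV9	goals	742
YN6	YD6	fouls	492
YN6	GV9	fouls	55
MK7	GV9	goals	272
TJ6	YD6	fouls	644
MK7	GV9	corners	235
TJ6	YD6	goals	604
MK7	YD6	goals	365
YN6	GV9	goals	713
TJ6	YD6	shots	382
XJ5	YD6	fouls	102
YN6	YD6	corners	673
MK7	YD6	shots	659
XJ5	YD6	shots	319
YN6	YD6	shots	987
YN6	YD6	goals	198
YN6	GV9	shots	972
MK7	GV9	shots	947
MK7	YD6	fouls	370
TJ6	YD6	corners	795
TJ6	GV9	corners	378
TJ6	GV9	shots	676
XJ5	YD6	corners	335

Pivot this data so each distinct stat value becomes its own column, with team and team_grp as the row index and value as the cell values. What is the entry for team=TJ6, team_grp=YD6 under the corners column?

795

Wide layout: rows indexed by team and team_grp, columns are the 4 distinct stat values (fouls, corners, goals, shots).
Cell (team=TJ6, team_grp=YD6, stat=corners) draws from the long row where team=TJ6, team_grp=YD6 and stat=corners, which has value=795.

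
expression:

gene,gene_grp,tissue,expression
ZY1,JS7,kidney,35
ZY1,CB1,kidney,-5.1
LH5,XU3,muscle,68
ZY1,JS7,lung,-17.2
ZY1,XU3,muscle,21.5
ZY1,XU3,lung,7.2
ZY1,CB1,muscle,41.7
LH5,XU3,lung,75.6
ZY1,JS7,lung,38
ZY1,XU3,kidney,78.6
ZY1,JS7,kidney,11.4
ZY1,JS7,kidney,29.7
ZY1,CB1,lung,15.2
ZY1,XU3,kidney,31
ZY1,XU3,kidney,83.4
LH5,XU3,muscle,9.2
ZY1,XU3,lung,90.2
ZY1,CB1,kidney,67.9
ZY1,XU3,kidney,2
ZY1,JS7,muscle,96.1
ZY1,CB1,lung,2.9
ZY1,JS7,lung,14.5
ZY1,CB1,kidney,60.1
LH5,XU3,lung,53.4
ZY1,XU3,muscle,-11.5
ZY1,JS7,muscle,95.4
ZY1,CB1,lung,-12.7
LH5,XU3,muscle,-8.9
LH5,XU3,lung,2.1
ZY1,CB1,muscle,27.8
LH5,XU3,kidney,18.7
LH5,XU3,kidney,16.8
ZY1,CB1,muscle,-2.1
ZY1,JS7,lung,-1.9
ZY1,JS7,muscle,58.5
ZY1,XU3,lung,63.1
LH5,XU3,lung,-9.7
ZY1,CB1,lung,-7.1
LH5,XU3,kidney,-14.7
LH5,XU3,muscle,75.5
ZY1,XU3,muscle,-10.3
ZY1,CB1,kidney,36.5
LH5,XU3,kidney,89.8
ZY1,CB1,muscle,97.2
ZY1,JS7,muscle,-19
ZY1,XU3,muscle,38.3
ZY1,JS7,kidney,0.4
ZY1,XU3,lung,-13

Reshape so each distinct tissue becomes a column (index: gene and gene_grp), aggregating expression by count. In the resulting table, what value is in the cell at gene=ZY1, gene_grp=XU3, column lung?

Rows with gene=ZY1, gene_grp=XU3 and tissue=lung: expression values are 7.2, 90.2, 63.1, -13.
4 rows match — count = 4.

4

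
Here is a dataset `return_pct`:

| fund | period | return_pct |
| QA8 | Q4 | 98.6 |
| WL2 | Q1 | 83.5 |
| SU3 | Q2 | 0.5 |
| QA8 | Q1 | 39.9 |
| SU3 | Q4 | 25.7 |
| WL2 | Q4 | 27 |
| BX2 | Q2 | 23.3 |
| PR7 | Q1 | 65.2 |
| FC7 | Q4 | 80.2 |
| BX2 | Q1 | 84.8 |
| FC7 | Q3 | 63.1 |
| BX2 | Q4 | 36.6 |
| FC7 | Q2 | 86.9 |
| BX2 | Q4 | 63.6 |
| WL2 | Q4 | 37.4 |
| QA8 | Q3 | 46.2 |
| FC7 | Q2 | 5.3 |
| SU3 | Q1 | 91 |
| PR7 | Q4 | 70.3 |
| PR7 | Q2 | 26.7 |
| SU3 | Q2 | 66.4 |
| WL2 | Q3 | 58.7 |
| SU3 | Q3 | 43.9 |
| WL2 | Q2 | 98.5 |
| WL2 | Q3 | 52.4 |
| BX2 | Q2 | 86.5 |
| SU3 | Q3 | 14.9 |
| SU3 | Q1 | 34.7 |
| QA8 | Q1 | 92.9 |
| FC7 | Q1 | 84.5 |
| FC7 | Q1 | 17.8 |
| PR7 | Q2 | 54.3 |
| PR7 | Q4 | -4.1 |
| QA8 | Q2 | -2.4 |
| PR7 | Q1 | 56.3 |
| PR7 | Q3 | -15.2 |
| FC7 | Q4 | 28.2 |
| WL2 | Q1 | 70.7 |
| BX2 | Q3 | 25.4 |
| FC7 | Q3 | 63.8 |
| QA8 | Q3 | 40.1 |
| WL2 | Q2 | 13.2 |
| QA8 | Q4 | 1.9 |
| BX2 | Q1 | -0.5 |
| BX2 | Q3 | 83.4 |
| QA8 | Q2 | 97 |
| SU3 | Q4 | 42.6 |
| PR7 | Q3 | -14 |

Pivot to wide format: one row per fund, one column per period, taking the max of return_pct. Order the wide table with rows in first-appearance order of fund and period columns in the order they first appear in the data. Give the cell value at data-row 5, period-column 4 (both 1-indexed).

With rows in first-appearance order of fund, row 5 is fund=PR7. period columns in first-appearance order: Q4, Q1, Q2, Q3; column 4 is Q3.
Long rows with fund=PR7, period=Q3: max(-15.2, -14) = -14.

-14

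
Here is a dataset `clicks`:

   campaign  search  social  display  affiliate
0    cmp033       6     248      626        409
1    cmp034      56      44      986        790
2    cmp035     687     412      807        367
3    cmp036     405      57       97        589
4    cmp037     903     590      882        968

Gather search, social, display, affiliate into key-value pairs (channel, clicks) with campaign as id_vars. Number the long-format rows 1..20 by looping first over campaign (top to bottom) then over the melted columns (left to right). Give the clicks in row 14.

57

20 rows total (5 × 4). Row 14: index ⌊(14-1)/4⌋ = 3 into campaign → cmp036; (14-1) mod 4 = 1 into the melted columns → social.
So row 14 is (cmp036, social, 57); clicks = 57.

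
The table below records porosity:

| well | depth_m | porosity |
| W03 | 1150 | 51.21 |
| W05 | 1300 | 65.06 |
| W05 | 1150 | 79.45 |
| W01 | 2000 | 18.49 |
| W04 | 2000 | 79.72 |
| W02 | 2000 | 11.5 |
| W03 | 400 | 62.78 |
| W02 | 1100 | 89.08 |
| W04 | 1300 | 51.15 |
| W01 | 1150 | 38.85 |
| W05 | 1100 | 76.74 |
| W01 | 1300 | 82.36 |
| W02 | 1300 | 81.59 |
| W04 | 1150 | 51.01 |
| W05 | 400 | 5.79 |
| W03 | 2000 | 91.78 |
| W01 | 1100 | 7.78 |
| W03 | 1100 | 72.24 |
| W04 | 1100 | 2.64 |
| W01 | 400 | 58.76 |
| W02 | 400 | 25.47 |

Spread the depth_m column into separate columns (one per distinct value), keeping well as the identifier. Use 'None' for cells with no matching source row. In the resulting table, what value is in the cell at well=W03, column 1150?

The long row with well=W03, depth_m=1150 has porosity=51.21.

51.21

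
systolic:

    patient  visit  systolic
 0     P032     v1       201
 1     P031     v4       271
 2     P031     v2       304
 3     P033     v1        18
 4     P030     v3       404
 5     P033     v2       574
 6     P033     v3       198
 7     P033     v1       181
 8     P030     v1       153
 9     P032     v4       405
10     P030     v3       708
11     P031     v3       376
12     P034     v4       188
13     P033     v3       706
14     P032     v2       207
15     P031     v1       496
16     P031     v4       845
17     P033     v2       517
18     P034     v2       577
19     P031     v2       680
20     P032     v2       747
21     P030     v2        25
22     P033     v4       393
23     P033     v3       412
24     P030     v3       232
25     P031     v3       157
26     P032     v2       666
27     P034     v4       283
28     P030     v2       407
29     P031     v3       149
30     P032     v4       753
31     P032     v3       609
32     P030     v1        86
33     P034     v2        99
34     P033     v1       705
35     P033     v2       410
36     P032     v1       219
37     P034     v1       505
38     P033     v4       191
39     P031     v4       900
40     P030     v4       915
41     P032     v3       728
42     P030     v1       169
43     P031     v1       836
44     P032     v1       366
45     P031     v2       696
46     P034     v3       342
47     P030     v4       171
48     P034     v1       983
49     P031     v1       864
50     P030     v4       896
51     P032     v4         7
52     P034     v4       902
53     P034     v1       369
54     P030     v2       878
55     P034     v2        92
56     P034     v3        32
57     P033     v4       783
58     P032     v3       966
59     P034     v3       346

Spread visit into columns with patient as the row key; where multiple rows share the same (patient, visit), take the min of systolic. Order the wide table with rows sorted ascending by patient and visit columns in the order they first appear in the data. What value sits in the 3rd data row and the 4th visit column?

609

With rows sorted ascending by patient, row 3 is patient=P032. visit columns in first-appearance order: v1, v4, v2, v3; column 4 is v3.
Long rows with patient=P032, visit=v3: min(609, 728, 966) = 609.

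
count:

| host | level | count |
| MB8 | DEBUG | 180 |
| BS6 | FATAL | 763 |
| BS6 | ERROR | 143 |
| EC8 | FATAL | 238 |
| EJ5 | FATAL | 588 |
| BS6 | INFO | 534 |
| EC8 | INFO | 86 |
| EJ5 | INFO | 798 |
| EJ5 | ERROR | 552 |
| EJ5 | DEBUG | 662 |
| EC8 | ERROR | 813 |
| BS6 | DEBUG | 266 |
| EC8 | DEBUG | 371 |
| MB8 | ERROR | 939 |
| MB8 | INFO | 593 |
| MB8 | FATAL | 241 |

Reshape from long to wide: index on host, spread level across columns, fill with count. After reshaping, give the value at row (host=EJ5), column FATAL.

588

Wide layout: rows indexed by host, columns are the 4 distinct level values (DEBUG, FATAL, ERROR, INFO).
Cell (host=EJ5, level=FATAL) draws from the long row where host=EJ5 and level=FATAL, which has count=588.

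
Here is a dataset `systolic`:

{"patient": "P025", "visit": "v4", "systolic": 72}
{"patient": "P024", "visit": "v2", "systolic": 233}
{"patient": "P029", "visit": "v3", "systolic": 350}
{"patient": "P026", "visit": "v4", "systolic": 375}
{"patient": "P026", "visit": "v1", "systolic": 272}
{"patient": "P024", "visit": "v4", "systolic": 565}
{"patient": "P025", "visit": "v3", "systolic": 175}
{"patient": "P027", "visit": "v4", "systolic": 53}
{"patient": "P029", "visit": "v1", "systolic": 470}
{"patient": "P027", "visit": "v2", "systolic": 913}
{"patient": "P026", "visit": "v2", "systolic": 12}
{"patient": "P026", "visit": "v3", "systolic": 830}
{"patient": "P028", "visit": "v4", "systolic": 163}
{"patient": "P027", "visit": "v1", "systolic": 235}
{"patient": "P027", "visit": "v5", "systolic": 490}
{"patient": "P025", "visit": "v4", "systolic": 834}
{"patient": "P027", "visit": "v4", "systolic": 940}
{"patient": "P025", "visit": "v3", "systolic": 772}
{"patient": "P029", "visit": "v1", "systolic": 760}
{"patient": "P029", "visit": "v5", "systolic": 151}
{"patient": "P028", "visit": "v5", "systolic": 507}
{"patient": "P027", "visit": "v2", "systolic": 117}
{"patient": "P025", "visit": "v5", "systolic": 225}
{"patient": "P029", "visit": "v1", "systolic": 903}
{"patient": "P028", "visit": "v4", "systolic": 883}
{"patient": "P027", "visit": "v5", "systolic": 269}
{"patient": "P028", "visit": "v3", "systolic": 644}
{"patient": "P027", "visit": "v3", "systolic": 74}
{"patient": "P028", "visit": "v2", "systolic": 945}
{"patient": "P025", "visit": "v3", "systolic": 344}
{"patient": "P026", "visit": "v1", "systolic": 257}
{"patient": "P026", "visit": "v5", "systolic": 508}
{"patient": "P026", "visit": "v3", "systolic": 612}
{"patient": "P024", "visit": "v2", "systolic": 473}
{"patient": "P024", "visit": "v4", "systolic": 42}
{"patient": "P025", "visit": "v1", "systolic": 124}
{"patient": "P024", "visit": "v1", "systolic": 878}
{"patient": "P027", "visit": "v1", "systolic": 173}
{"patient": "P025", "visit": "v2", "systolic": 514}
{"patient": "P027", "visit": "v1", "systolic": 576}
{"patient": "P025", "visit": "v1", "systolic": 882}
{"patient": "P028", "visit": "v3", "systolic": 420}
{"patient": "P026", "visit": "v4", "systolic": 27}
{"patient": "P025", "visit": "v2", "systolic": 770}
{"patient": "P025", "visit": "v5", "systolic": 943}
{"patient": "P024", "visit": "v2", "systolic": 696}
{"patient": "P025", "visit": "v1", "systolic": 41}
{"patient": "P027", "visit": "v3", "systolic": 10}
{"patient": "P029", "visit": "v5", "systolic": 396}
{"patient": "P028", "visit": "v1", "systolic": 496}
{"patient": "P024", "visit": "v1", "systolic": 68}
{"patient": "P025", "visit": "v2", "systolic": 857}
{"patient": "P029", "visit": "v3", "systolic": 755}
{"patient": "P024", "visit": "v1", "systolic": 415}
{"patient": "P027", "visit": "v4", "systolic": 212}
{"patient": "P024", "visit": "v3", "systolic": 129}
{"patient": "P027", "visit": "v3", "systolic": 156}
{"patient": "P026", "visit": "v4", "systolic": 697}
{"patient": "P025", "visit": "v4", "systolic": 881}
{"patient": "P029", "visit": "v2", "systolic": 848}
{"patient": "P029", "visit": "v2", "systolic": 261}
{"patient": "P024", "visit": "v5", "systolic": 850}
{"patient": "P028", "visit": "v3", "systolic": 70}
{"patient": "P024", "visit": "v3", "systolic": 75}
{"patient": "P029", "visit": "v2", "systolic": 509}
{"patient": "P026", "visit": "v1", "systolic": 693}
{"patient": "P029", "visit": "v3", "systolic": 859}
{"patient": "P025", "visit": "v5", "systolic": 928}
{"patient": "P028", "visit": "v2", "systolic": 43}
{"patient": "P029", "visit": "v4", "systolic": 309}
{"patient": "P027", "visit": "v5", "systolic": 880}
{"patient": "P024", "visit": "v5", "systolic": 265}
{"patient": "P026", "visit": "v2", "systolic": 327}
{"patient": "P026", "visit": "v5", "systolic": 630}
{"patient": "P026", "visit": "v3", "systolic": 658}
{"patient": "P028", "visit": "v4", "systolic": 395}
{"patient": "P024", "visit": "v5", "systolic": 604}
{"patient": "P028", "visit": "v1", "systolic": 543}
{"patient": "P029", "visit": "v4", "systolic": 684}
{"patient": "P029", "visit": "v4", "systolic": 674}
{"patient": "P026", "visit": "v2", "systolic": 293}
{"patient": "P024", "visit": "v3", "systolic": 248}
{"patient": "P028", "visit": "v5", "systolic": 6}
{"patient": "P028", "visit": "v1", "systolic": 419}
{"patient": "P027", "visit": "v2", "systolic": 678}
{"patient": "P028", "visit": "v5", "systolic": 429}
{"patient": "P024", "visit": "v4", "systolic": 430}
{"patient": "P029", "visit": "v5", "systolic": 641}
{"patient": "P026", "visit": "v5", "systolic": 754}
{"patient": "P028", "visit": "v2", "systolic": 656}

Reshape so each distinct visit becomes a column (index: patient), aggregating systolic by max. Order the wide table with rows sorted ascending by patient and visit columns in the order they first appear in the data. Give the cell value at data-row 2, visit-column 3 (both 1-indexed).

772

With rows sorted ascending by patient, row 2 is patient=P025. visit columns in first-appearance order: v4, v2, v3, v1, v5; column 3 is v3.
Long rows with patient=P025, visit=v3: max(175, 772, 344) = 772.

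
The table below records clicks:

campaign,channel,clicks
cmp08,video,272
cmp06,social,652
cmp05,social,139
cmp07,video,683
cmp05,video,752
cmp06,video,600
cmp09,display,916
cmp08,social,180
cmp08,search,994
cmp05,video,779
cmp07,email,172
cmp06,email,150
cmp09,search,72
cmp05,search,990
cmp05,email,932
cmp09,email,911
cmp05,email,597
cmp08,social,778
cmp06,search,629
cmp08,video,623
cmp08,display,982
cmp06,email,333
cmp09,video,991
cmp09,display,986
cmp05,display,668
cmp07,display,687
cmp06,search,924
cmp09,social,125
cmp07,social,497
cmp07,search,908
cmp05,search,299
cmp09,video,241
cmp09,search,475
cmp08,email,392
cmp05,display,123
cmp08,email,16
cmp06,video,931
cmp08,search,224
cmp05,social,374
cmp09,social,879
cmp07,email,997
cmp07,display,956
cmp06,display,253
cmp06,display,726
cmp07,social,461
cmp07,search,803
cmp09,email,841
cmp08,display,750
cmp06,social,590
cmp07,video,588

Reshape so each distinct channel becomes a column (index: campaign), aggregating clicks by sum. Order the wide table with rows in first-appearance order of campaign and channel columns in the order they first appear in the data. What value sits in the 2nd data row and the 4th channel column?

1553

With rows in first-appearance order of campaign, row 2 is campaign=cmp06. channel columns in first-appearance order: video, social, display, search, email; column 4 is search.
Long rows with campaign=cmp06, channel=search: 629 + 924 = 1553.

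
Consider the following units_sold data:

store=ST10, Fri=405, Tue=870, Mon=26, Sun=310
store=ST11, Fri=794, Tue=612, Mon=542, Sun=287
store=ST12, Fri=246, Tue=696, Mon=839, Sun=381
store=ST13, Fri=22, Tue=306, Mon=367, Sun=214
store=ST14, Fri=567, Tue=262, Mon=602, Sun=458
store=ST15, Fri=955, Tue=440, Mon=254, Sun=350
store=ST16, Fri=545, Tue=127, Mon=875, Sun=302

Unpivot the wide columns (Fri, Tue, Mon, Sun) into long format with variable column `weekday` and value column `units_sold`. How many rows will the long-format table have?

28

7 store values × 4 melted columns = 28 rows.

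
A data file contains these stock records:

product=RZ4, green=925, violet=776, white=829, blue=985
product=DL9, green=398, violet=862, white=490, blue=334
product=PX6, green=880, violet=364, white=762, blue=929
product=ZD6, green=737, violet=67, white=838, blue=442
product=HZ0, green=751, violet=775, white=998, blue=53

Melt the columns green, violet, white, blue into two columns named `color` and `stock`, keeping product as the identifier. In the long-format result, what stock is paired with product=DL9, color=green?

398

Unpivoting turns each (product, wide-column) pair into one long row.
The wide cell at row DL9, column green holds 398, so the long row (DL9, green) has stock=398.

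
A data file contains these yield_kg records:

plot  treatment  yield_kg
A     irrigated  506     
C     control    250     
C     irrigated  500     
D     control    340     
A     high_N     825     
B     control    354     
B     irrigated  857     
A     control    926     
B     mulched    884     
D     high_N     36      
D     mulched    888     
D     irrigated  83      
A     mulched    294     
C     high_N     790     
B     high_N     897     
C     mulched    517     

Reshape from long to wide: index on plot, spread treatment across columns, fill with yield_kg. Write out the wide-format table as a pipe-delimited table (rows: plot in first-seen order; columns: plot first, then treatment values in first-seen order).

Columns: plot plus the 4 distinct treatment values (irrigated, control, high_N, mulched).
For example, row A column irrigated takes yield_kg=506 from the long row (A, irrigated).

| plot | irrigated | control | high_N | mulched |
| A | 506 | 926 | 825 | 294 |
| C | 500 | 250 | 790 | 517 |
| D | 83 | 340 | 36 | 888 |
| B | 857 | 354 | 897 | 884 |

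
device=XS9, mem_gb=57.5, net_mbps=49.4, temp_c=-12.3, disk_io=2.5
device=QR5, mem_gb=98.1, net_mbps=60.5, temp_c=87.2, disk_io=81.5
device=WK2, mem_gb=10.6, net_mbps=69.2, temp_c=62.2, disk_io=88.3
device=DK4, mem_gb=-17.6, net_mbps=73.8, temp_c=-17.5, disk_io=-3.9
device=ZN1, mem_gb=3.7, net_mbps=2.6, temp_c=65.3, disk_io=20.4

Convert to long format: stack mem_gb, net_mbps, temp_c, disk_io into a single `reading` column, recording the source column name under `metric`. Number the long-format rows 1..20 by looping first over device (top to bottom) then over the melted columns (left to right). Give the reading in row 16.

20 rows total (5 × 4). Row 16: index ⌊(16-1)/4⌋ = 3 into device → DK4; (16-1) mod 4 = 3 into the melted columns → disk_io.
So row 16 is (DK4, disk_io, -3.9); reading = -3.9.

-3.9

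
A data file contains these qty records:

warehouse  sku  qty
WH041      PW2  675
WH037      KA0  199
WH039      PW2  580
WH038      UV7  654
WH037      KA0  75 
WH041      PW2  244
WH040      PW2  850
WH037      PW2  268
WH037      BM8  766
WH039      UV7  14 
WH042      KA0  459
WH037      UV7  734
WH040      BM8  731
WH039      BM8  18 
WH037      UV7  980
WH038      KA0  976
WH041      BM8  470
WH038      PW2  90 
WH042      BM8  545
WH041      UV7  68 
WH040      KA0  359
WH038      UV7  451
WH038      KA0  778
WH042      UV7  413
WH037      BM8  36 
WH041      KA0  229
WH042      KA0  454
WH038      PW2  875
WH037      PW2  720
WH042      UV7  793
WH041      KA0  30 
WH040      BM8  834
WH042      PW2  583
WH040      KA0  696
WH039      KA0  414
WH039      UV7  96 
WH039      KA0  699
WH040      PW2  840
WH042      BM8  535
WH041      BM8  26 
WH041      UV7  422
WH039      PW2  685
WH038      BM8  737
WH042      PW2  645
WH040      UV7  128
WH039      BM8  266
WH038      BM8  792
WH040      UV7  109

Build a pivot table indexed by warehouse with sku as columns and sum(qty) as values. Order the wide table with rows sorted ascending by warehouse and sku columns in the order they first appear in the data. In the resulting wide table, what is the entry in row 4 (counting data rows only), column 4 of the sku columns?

With rows sorted ascending by warehouse, row 4 is warehouse=WH040. sku columns in first-appearance order: PW2, KA0, UV7, BM8; column 4 is BM8.
Long rows with warehouse=WH040, sku=BM8: 731 + 834 = 1565.

1565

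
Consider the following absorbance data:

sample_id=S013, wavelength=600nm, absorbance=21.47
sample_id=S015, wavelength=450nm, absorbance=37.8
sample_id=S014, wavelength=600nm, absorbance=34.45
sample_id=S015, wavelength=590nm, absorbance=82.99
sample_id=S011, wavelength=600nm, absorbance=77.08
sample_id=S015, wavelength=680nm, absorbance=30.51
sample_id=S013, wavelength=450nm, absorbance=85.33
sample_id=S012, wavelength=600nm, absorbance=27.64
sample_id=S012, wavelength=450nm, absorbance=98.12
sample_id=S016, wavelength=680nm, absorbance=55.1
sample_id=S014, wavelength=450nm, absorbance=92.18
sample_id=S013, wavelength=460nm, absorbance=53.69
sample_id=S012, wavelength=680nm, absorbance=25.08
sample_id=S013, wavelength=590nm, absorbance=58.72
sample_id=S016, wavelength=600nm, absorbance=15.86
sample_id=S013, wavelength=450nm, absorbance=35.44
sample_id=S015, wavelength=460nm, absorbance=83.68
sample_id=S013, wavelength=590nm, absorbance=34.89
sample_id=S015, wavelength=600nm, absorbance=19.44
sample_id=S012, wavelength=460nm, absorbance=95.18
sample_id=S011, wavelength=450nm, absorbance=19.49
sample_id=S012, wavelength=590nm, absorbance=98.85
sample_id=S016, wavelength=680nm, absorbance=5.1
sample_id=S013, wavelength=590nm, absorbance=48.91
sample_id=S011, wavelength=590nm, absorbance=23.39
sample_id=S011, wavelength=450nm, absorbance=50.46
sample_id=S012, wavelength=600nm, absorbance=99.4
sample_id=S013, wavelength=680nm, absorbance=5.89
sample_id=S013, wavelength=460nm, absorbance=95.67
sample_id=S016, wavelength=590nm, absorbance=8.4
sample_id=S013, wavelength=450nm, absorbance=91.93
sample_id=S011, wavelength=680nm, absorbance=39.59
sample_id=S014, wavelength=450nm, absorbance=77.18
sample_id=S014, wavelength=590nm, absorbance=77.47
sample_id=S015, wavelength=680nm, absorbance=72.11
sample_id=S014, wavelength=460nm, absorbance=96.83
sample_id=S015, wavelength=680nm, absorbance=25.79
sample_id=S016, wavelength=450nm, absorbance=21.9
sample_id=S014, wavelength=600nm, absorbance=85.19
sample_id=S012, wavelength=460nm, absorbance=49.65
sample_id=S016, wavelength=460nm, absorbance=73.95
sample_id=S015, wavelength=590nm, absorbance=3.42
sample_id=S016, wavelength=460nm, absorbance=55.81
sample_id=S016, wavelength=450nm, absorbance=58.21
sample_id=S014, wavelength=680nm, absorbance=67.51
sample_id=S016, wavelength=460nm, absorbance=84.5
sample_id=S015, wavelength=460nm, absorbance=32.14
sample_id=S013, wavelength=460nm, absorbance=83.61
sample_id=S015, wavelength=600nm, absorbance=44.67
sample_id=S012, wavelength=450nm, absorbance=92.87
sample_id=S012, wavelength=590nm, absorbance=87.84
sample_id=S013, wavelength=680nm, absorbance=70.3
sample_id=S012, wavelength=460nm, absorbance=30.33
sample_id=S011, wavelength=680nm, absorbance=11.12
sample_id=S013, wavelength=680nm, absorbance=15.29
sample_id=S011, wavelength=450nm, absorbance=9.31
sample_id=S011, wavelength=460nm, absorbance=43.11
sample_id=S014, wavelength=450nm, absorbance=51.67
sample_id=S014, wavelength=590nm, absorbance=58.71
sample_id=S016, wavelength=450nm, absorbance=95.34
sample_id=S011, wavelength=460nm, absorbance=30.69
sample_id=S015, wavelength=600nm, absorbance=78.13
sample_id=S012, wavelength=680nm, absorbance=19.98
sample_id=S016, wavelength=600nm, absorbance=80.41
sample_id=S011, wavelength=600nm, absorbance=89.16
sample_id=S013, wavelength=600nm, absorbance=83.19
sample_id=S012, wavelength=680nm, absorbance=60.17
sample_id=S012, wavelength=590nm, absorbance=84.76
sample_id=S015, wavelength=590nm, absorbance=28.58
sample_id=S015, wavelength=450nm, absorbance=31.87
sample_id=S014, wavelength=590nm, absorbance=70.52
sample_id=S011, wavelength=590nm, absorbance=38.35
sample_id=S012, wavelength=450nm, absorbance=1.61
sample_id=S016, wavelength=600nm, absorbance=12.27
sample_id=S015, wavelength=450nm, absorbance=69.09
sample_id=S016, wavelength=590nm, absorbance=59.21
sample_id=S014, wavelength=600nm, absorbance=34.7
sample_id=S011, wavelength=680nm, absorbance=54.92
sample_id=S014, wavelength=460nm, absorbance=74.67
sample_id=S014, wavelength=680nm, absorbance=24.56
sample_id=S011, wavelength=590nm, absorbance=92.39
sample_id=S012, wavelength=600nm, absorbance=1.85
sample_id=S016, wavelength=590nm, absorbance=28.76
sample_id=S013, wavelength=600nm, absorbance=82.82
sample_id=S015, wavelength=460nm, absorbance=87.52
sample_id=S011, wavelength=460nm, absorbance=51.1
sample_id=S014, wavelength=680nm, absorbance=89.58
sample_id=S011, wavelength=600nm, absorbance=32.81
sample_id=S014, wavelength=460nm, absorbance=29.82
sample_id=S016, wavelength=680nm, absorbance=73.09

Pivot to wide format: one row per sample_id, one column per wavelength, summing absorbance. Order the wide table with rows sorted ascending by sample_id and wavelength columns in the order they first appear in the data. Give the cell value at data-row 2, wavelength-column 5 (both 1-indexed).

175.16

With rows sorted ascending by sample_id, row 2 is sample_id=S012. wavelength columns in first-appearance order: 600nm, 450nm, 590nm, 680nm, 460nm; column 5 is 460nm.
Long rows with sample_id=S012, wavelength=460nm: 95.18 + 49.65 + 30.33 = 175.16.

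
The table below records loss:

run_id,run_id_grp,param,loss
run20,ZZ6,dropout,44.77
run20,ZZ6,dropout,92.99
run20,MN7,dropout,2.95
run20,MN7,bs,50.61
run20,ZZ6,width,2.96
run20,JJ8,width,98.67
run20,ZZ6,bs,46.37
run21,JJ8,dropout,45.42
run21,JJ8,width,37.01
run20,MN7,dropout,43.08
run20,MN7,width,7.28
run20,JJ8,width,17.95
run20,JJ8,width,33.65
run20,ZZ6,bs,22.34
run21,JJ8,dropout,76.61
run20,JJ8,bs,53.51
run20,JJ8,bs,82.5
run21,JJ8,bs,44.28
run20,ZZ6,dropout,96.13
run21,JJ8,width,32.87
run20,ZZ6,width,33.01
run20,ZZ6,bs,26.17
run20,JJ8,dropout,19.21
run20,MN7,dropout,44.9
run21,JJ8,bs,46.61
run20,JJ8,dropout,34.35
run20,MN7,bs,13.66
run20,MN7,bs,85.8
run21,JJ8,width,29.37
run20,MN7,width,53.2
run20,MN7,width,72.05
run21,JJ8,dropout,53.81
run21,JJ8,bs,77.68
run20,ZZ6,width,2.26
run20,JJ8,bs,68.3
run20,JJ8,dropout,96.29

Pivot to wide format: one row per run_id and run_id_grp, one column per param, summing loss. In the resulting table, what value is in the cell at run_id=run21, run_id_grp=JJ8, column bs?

Rows with run_id=run21, run_id_grp=JJ8 and param=bs: loss values are 44.28, 46.61, 77.68.
44.28 + 46.61 + 77.68 = 168.57.

168.57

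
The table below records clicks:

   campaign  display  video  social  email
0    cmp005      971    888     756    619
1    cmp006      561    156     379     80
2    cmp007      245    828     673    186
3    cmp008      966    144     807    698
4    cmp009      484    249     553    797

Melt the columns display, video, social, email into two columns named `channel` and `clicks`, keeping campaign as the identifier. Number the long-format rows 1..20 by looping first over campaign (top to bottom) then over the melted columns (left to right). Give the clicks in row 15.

20 rows total (5 × 4). Row 15: index ⌊(15-1)/4⌋ = 3 into campaign → cmp008; (15-1) mod 4 = 2 into the melted columns → social.
So row 15 is (cmp008, social, 807); clicks = 807.

807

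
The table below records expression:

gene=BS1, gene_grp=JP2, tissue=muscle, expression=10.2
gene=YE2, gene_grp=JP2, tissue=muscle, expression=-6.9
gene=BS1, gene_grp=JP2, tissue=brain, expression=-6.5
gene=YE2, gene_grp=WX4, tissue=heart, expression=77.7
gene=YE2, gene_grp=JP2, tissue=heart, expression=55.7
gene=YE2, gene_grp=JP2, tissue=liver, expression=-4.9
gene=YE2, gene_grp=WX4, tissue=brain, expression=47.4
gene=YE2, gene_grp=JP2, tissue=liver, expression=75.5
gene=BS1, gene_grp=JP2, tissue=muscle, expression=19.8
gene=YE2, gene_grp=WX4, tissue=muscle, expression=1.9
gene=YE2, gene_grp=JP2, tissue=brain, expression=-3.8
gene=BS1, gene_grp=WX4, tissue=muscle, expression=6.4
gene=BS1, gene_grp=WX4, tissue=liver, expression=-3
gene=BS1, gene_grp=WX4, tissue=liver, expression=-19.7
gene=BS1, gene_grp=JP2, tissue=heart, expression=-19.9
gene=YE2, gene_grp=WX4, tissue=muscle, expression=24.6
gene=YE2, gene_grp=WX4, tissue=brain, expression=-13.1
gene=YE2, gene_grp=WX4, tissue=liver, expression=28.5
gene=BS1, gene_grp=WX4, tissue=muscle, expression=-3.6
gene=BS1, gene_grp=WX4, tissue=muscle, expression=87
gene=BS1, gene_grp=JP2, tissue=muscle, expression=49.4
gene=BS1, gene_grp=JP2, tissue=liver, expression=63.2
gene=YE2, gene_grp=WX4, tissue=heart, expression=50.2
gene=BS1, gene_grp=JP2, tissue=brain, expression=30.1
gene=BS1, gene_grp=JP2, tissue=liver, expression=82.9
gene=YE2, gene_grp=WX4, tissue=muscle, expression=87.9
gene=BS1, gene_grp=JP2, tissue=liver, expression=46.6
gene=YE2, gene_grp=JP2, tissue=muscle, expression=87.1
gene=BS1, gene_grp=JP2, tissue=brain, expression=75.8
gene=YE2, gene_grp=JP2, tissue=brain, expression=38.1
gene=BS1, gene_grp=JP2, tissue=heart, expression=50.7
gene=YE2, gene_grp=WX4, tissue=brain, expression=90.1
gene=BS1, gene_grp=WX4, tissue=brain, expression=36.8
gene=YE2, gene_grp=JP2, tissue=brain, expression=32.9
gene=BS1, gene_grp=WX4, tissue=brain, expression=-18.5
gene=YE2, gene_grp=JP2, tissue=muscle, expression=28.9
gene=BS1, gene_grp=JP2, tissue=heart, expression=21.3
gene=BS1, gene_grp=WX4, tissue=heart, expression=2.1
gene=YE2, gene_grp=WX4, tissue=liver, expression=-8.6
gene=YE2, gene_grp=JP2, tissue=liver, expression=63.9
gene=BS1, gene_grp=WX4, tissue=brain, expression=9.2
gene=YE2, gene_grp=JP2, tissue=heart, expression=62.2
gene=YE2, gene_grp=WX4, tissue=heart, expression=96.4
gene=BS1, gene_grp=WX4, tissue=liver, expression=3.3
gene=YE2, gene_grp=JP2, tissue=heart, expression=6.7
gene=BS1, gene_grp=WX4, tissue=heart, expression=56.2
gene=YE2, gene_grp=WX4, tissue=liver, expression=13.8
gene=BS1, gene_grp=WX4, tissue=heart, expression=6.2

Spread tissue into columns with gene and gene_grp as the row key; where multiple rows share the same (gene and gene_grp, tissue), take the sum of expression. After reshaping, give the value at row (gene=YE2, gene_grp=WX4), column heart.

Rows with gene=YE2, gene_grp=WX4 and tissue=heart: expression values are 77.7, 50.2, 96.4.
77.7 + 50.2 + 96.4 = 224.3.

224.3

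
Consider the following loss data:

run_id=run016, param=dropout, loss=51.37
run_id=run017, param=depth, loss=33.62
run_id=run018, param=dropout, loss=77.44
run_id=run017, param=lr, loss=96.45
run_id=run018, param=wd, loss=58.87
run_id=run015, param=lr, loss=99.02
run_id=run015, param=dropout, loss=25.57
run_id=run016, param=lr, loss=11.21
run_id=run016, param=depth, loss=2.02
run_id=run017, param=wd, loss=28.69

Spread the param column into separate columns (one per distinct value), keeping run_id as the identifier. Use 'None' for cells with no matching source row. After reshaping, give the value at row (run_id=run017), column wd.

28.69

The long row with run_id=run017, param=wd has loss=28.69.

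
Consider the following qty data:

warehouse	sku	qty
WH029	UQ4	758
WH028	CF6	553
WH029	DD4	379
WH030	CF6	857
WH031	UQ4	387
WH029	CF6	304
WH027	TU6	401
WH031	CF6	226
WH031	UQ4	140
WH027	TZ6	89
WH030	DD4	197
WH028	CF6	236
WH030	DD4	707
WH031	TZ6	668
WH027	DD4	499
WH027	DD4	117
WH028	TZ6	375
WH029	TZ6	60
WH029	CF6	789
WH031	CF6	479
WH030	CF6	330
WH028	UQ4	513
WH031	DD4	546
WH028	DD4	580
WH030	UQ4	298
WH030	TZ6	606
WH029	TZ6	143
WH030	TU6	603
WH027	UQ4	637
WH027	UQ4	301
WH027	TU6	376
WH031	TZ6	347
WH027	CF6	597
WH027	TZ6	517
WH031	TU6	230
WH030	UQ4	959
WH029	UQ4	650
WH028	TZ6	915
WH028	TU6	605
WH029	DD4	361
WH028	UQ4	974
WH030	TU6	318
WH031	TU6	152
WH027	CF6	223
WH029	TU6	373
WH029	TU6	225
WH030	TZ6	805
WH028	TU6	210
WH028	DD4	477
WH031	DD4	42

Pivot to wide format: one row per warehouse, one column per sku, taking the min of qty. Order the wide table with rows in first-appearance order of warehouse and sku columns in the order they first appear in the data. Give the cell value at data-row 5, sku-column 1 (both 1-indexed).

With rows in first-appearance order of warehouse, row 5 is warehouse=WH027. sku columns in first-appearance order: UQ4, CF6, DD4, TU6, TZ6; column 1 is UQ4.
Long rows with warehouse=WH027, sku=UQ4: min(637, 301) = 301.

301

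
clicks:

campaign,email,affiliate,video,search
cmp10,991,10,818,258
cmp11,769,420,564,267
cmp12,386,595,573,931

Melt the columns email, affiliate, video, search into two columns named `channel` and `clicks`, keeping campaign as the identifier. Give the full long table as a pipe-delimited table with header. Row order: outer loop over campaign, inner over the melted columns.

Each (campaign, column) pair becomes one row: 3 × 4 = 12 rows.
For example, (cmp10, email) → clicks=991.

| campaign | channel | clicks |
| cmp10 | email | 991 |
| cmp10 | affiliate | 10 |
| cmp10 | video | 818 |
| cmp10 | search | 258 |
| cmp11 | email | 769 |
| cmp11 | affiliate | 420 |
| cmp11 | video | 564 |
| cmp11 | search | 267 |
| cmp12 | email | 386 |
| cmp12 | affiliate | 595 |
| cmp12 | video | 573 |
| cmp12 | search | 931 |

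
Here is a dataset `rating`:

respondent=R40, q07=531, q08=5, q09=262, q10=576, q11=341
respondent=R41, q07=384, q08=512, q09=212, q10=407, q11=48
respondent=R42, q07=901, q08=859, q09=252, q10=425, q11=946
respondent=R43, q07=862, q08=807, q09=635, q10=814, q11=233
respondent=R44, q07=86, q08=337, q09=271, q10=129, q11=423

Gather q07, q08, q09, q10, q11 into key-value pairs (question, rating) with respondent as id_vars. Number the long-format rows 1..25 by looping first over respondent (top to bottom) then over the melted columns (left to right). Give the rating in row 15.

25 rows total (5 × 5). Row 15: index ⌊(15-1)/5⌋ = 2 into respondent → R42; (15-1) mod 5 = 4 into the melted columns → q11.
So row 15 is (R42, q11, 946); rating = 946.

946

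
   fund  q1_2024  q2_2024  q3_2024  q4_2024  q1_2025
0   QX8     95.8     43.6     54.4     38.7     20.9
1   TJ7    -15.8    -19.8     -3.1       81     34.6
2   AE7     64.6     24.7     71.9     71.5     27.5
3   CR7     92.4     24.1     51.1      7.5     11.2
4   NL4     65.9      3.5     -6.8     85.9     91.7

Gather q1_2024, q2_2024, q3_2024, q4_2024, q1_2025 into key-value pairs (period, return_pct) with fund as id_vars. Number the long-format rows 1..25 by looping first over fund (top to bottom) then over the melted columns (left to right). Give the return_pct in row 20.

25 rows total (5 × 5). Row 20: index ⌊(20-1)/5⌋ = 3 into fund → CR7; (20-1) mod 5 = 4 into the melted columns → q1_2025.
So row 20 is (CR7, q1_2025, 11.2); return_pct = 11.2.

11.2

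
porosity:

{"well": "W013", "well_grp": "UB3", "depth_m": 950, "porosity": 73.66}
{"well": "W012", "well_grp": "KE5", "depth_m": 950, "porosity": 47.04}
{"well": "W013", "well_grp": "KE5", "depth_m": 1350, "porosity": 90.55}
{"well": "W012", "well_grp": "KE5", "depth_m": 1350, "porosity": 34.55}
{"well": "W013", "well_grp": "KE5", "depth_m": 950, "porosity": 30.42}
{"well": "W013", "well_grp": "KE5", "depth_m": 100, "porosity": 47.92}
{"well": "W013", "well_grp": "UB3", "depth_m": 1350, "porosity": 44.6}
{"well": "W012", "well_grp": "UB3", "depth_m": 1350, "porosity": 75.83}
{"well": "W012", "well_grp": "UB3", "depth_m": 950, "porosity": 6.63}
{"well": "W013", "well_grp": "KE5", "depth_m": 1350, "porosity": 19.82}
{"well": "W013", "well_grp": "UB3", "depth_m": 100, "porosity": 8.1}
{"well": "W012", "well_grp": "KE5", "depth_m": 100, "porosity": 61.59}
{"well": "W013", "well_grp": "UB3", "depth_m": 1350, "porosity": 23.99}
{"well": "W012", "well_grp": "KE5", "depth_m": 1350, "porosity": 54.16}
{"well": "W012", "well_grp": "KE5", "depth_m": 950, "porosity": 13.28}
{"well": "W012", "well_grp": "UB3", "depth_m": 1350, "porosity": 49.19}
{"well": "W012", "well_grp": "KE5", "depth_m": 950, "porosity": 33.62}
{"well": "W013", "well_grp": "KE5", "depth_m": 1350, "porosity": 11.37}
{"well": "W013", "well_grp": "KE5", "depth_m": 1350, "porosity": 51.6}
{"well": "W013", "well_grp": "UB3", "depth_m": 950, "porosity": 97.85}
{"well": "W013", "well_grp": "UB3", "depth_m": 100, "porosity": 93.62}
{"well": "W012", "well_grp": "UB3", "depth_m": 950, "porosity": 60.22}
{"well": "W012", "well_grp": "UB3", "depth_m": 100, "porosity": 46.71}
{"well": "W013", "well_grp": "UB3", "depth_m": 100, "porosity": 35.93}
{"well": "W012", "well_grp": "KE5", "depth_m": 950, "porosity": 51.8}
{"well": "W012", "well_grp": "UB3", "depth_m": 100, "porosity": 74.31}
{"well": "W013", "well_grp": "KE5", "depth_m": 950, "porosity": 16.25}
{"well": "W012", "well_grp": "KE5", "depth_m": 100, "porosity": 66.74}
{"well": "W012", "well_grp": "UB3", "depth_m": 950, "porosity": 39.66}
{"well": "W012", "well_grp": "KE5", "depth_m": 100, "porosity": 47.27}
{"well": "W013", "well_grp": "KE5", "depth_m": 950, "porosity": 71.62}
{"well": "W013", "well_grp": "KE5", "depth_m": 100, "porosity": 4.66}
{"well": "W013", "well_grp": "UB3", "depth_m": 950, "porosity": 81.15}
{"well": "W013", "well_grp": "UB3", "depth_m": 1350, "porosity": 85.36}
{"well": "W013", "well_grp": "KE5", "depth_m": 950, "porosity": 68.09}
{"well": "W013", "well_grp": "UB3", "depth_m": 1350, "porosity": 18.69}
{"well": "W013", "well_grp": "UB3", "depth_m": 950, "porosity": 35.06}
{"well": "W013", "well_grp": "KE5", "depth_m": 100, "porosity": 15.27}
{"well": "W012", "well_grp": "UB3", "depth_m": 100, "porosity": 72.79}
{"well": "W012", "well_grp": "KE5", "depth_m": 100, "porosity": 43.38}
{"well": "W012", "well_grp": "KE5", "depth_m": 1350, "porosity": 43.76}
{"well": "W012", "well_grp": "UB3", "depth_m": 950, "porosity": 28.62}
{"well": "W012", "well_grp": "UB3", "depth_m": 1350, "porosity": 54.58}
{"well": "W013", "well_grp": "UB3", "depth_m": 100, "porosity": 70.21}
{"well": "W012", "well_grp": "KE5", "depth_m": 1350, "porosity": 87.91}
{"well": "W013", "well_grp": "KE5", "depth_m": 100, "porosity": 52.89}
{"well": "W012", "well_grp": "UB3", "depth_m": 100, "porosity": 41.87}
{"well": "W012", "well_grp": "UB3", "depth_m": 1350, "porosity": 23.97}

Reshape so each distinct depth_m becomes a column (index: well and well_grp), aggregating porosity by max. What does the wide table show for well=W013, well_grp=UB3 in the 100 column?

Rows with well=W013, well_grp=UB3 and depth_m=100: porosity values are 8.1, 93.62, 35.93, 70.21.
max(8.1, 93.62, 35.93, 70.21) = 93.62.

93.62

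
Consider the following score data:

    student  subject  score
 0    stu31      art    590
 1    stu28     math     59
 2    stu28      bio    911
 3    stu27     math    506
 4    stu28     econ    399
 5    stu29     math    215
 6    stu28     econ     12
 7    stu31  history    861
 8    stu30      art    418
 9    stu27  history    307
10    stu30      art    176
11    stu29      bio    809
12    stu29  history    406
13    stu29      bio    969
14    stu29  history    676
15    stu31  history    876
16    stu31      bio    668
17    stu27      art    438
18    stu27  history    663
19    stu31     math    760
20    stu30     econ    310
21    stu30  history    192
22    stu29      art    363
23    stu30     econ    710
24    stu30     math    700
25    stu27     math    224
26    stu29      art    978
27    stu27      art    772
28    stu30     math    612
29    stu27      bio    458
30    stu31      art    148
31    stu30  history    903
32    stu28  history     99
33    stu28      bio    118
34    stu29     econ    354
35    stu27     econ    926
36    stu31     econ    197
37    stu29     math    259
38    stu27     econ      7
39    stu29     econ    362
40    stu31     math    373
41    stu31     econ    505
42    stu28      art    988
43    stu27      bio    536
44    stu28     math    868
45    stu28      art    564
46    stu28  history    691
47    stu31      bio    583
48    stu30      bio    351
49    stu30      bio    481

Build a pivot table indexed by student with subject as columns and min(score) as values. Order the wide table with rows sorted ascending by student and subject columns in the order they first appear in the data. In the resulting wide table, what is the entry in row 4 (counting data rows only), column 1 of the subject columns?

176

With rows sorted ascending by student, row 4 is student=stu30. subject columns in first-appearance order: art, math, bio, econ, history; column 1 is art.
Long rows with student=stu30, subject=art: min(418, 176) = 176.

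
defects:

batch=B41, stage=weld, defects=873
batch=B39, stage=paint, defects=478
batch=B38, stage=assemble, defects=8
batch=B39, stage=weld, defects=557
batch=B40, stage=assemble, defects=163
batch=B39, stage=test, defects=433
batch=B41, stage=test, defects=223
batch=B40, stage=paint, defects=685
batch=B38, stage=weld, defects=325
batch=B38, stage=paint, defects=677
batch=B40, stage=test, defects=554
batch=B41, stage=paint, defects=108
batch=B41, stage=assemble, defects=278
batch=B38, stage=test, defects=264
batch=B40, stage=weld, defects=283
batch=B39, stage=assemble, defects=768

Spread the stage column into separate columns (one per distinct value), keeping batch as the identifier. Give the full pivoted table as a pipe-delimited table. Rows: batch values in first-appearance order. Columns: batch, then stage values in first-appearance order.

| batch | weld | paint | assemble | test |
| B41 | 873 | 108 | 278 | 223 |
| B39 | 557 | 478 | 768 | 433 |
| B38 | 325 | 677 | 8 | 264 |
| B40 | 283 | 685 | 163 | 554 |

Columns: batch plus the 4 distinct stage values (weld, paint, assemble, test).
For example, row B41 column weld takes defects=873 from the long row (B41, weld).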